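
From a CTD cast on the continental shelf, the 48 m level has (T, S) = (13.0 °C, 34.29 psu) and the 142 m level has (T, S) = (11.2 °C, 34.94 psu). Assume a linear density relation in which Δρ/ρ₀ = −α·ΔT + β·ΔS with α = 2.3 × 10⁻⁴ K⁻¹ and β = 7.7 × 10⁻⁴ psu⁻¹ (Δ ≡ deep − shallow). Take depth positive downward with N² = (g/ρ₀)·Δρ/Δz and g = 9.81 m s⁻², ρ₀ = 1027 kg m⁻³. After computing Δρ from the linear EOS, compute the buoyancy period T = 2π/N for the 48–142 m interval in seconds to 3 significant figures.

643 s

ΔT = -1.8 K, ΔS = +0.65 psu (deep − shallow).
Δρ/ρ₀ = −αΔT + βΔS = 4.14 × 10⁻⁴ + 5.005 × 10⁻⁴ = 9.145 × 10⁻⁴, so Δρ ≈ 0.9392 kg m⁻³.
N² = (g/ρ₀)·Δρ/Δz = g·(Δρ/ρ₀)/Δz = 9.81 × 9.145 × 10⁻⁴ / 94 = 9.5439 × 10⁻⁵ s⁻².
N = √(9.5439 × 10⁻⁵) = 9.7693 × 10⁻³ rad s⁻¹ → T = 2π/N = 643.16 s ≈ 643 s.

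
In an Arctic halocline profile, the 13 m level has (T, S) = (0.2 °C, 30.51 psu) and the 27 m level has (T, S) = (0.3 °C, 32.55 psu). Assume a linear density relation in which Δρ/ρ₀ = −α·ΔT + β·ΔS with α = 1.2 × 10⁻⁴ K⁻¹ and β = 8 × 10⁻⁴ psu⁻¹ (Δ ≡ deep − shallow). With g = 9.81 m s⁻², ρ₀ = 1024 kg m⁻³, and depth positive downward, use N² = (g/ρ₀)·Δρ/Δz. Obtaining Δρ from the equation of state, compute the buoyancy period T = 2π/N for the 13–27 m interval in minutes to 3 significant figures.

ΔT = +0.1 K, ΔS = +2.04 psu (deep − shallow).
Δρ/ρ₀ = −αΔT + βΔS = -1.20 × 10⁻⁵ + 1.632 × 10⁻³ = 1.62 × 10⁻³, so Δρ ≈ 1.659 kg m⁻³.
N² = (g/ρ₀)·Δρ/Δz = g·(Δρ/ρ₀)/Δz = 9.81 × 1.62 × 10⁻³ / 14 = 1.1352 × 10⁻³ s⁻².
N = √(1.1352 × 10⁻³) = 0.033693 rad s⁻¹ → T = 2π/N = 186.48 s = 3.1080 min ≈ 3.11 min.

3.11 min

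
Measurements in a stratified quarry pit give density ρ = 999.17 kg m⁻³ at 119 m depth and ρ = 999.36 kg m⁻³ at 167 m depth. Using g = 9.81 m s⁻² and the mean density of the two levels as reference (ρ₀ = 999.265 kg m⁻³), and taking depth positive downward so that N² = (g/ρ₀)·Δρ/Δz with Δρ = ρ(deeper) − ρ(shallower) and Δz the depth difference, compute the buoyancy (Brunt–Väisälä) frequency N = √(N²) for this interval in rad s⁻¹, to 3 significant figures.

6.23 × 10⁻³ rad s⁻¹

Δρ = 999.36 − 999.17 = 0.19 kg m⁻³ over Δz = 167 − 119 = 48 m.
N² = (9.81/999.265) × (0.19/48) = 3.8860 × 10⁻⁵ s⁻².
N = √(3.8860 × 10⁻⁵) = 6.2338 × 10⁻³ rad s⁻¹ ≈ 6.23 × 10⁻³ rad s⁻¹.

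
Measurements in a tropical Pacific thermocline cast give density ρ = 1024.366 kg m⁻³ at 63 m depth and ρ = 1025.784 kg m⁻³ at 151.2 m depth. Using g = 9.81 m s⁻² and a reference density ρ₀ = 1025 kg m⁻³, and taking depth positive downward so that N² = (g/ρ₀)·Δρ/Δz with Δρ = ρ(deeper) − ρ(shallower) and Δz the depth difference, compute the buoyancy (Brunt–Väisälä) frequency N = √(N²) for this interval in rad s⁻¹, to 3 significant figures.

Δρ = 1025.784 − 1024.366 = 1.418 kg m⁻³ over Δz = 151.2 − 63 = 88.2 m.
N² = (9.81/1025) × (1.418/88.2) = 1.5387 × 10⁻⁴ s⁻².
N = √(1.5387 × 10⁻⁴) = 0.012404 rad s⁻¹ ≈ 0.0124 rad s⁻¹.

0.0124 rad s⁻¹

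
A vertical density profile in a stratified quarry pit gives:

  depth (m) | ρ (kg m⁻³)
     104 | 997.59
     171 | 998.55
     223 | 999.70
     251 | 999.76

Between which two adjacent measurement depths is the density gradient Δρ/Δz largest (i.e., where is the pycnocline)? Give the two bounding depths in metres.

171–223 m

Compute the density gradient over each adjacent pair:
  104–171 m: Δρ/Δz = 0.96/67 = 0.014 kg m⁻⁴
  171–223 m: Δρ/Δz = 1.15/52 = 0.022 kg m⁻⁴
  223–251 m: Δρ/Δz = 0.06/28 = 2.1 × 10⁻³ kg m⁻⁴
The largest gradient is in the 171–223 m interval — the pycnocline.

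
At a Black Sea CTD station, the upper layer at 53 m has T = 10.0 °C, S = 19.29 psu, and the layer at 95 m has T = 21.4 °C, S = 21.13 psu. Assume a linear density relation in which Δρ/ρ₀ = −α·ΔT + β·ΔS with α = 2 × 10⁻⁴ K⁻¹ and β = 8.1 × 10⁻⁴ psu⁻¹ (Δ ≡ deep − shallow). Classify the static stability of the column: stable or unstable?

ΔT = 21.4 − 10.0 = +11.4 K and ΔS = 21.13 − 19.29 = +1.84 psu (deep − shallow).
−αΔT = -2.28 × 10⁻³; βΔS = 1.4904 × 10⁻³; sum Δρ/ρ₀ = -7.896 × 10⁻⁴.
Δρ/ρ₀ < 0, so Δρ < 0: deeper water is lighter → statically unstable; the column would overturn.

unstable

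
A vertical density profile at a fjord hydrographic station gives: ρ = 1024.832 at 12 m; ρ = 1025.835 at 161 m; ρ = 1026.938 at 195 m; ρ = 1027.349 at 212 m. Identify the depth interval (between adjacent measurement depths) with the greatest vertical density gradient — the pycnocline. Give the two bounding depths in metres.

161–195 m

Compute the density gradient over each adjacent pair:
  12–161 m: Δρ/Δz = 1.003/149 = 6.7 × 10⁻³ kg m⁻⁴
  161–195 m: Δρ/Δz = 1.103/34 = 0.032 kg m⁻⁴
  195–212 m: Δρ/Δz = 0.411/17 = 0.024 kg m⁻⁴
The largest gradient is in the 161–195 m interval — the pycnocline.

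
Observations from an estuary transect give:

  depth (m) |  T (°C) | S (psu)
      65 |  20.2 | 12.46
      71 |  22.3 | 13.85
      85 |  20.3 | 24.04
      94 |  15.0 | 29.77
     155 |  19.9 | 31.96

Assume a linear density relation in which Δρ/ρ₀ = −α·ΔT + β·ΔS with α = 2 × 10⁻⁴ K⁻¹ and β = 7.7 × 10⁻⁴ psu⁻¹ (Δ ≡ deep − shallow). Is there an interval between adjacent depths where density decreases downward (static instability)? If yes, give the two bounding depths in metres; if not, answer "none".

Evaluate Δρ/ρ₀ = −αΔT + βΔS across each adjacent pair:
  65–71 m: −αΔT+βΔS = −(2 × 10⁻⁴)(+2.1)+(7.7 × 10⁻⁴)(+1.39) = 6.5 × 10⁻⁴ → stable
  71–85 m: −αΔT+βΔS = −(2 × 10⁻⁴)(-2.0)+(7.7 × 10⁻⁴)(+10.19) = 8.2 × 10⁻³ → stable
  85–94 m: −αΔT+βΔS = −(2 × 10⁻⁴)(-5.3)+(7.7 × 10⁻⁴)(+5.73) = 5.5 × 10⁻³ → stable
  94–155 m: −αΔT+βΔS = −(2 × 10⁻⁴)(+4.9)+(7.7 × 10⁻⁴)(+2.19) = 7.1 × 10⁻⁴ → stable
Every interval has Δρ > 0: the column is stably stratified throughout.

none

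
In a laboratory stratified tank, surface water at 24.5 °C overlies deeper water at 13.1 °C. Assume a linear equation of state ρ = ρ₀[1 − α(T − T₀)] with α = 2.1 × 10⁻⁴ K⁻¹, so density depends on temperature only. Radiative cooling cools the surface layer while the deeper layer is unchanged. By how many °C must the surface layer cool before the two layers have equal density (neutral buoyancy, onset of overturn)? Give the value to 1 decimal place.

With temperature the only control, equal density requires T_surf′ = T_deep.
T_surf′ = 13.1 °C.
Cooling required: 24.5 − 13.1 = 11.4 °C.

11.4 °C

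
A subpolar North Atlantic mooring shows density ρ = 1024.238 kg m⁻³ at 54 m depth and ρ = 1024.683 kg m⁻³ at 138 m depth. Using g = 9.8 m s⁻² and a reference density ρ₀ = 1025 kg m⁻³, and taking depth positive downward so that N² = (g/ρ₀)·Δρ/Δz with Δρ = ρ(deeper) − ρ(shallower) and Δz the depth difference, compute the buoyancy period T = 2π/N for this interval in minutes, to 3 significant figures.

14.7 min

Δρ = 1024.683 − 1024.238 = 0.445 kg m⁻³ over Δz = 138 − 54 = 84 m.
N² = (9.8/1025) × (0.445/84) = 5.0650 × 10⁻⁵ s⁻².
N = √(5.0650 × 10⁻⁵) = 7.1169 × 10⁻³ rad s⁻¹, so T = 2π/N = 882.85 s = 14.714 min ≈ 14.7 min.
A positive N² confirms static stability across the interval.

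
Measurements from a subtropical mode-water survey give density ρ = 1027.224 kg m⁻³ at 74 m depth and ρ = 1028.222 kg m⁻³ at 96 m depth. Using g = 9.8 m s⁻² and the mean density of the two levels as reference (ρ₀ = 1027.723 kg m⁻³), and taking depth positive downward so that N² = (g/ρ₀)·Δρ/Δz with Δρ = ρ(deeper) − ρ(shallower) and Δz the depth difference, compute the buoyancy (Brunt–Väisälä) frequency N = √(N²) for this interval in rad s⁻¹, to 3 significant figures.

0.0208 rad s⁻¹

Δρ = 1028.222 − 1027.224 = 0.998 kg m⁻³ over Δz = 96 − 74 = 22 m.
N² = (9.8/1027.723) × (0.998/22) = 4.3257 × 10⁻⁴ s⁻².
N = √(4.3257 × 10⁻⁴) = 0.020798 rad s⁻¹ ≈ 0.0208 rad s⁻¹.
N² > 0, so the interval is statically stable.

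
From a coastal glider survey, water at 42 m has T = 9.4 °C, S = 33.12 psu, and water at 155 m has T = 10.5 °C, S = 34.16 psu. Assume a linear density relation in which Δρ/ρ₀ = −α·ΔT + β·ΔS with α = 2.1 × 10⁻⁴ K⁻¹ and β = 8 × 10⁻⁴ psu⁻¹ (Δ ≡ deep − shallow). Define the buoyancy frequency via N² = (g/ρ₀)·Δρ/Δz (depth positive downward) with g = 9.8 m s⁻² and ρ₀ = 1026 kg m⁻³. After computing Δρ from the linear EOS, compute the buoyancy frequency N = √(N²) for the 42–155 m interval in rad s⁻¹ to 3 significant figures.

ΔT = +1.1 K, ΔS = +1.04 psu (deep − shallow).
Δρ/ρ₀ = −αΔT + βΔS = -2.31 × 10⁻⁴ + 8.32 × 10⁻⁴ = 6.01 × 10⁻⁴, so Δρ ≈ 0.6166 kg m⁻³.
N² = (g/ρ₀)·Δρ/Δz = g·(Δρ/ρ₀)/Δz = 9.8 × 6.01 × 10⁻⁴ / 113 = 5.2122 × 10⁻⁵ s⁻².
N = √(5.2122 × 10⁻⁵) = 7.2196 × 10⁻³ rad s⁻¹ ≈ 7.22 × 10⁻³ rad s⁻¹.

7.22 × 10⁻³ rad s⁻¹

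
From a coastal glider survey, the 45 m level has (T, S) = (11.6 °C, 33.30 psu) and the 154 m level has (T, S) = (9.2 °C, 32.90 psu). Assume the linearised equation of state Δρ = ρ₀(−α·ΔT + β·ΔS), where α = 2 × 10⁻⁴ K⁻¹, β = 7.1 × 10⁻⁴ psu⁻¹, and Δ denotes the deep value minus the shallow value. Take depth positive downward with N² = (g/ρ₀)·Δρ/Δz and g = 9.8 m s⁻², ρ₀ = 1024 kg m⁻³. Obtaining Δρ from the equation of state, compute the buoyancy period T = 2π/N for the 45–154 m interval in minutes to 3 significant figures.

24.9 min

ΔT = -2.4 K, ΔS = -0.40 psu (deep − shallow).
Δρ/ρ₀ = −αΔT + βΔS = 4.80 × 10⁻⁴ − 2.84 × 10⁻⁴ = 1.96 × 10⁻⁴, so Δρ ≈ 0.2007 kg m⁻³.
N² = (g/ρ₀)·Δρ/Δz = g·(Δρ/ρ₀)/Δz = 9.8 × 1.96 × 10⁻⁴ / 109 = 1.7622 × 10⁻⁵ s⁻².
N = √(1.7622 × 10⁻⁵) = 4.1979 × 10⁻³ rad s⁻¹ → T = 2π/N = 1.4967 × 10³ s = 24.945 min ≈ 24.9 min.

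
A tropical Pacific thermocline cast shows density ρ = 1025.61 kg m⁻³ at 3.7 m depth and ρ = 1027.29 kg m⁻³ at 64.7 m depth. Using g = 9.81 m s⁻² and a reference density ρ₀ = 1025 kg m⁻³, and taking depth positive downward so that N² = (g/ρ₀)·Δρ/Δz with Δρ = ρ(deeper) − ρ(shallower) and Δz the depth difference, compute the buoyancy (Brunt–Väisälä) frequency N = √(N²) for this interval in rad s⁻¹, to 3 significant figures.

0.0162 rad s⁻¹

Δρ = 1027.29 − 1025.61 = 1.68 kg m⁻³ over Δz = 64.7 − 3.7 = 61 m.
N² = (9.81/1025) × (1.68/61) = 2.6359 × 10⁻⁴ s⁻².
N = √(2.6359 × 10⁻⁴) = 0.016235 rad s⁻¹ ≈ 0.0162 rad s⁻¹.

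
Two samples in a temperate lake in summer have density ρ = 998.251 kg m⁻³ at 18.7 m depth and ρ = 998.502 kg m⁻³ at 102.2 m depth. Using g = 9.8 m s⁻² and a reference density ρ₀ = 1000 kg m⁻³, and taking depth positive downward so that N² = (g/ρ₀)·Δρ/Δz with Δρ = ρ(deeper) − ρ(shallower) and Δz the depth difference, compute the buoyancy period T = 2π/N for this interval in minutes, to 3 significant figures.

Δρ = 998.502 − 998.251 = 0.251 kg m⁻³ over Δz = 102.2 − 18.7 = 83.5 m.
N² = (9.8/1000) × (0.251/83.5) = 2.9459 × 10⁻⁵ s⁻².
N = √(2.9459 × 10⁻⁵) = 5.4276 × 10⁻³ rad s⁻¹, so T = 2π/N = 1.1576 × 10³ s = 19.293 min ≈ 19.3 min.

19.3 min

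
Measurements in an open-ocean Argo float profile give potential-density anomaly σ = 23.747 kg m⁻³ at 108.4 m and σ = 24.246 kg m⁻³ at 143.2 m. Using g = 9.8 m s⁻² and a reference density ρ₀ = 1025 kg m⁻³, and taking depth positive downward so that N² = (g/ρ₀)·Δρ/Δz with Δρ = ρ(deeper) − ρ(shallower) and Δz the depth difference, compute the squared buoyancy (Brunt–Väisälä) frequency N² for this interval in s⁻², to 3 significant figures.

Δρ = 1024.246 − 1023.747 = 0.499 kg m⁻³ over Δz = 143.2 − 108.4 = 34.8 m.
N² = (9.8/1025) × (0.499/34.8) = 1.3710 × 10⁻⁴ s⁻² ≈ 1.37 × 10⁻⁴ s⁻².

1.37 × 10⁻⁴ s⁻²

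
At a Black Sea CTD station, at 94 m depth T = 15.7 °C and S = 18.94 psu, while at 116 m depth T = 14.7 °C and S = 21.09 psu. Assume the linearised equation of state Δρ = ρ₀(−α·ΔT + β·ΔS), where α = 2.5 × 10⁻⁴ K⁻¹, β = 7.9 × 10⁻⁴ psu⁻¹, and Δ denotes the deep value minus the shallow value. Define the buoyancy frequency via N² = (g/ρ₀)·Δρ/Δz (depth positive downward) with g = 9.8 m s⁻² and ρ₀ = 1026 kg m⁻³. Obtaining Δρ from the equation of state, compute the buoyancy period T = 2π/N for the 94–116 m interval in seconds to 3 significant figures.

213 s

ΔT = -1.0 K, ΔS = +2.15 psu (deep − shallow).
Δρ/ρ₀ = −αΔT + βΔS = 2.50 × 10⁻⁴ + 1.6985 × 10⁻³ = 1.9485 × 10⁻³, so Δρ ≈ 1.999 kg m⁻³.
N² = (g/ρ₀)·Δρ/Δz = g·(Δρ/ρ₀)/Δz = 9.8 × 1.9485 × 10⁻³ / 22 = 8.6797 × 10⁻⁴ s⁻².
N = √(8.6797 × 10⁻⁴) = 0.029461 rad s⁻¹ → T = 2π/N = 213.27 s ≈ 213 s.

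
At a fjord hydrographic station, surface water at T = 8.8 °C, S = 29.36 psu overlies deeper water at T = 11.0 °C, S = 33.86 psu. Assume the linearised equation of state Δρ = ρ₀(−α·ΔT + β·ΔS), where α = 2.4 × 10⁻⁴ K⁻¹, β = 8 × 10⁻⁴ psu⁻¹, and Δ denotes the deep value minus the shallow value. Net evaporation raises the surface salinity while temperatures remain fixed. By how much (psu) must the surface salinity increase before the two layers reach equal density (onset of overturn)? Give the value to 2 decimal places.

Neutral buoyancy requires −α(T_deep − T_surf) + β(S_deep − S_surf′) = 0.
S_surf′ = S_deep − (α/β)·ΔT = 33.86 − (2.4 × 10⁻⁴/8 × 10⁻⁴)·(+2.2) = 33.2000 psu.
Increase required: 33.2000 − 29.36 = 3.8400 psu.

3.84 psu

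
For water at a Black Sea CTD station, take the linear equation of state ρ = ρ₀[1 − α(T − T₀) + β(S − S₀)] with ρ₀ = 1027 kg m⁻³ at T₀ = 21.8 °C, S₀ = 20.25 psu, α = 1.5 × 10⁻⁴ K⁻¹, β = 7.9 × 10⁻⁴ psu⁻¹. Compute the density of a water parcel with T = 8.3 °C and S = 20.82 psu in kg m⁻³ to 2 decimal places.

1029.54 kg m⁻³

T − T₀ = -13.5 K, S − S₀ = +0.57 psu.
Bracket = 1 − α·(-13.5) + β·(+0.57) = 1 + (2.4753 × 10⁻³) = 1.0024753.
ρ = 1027 × 1.0024753 = 1029.54 kg m⁻³.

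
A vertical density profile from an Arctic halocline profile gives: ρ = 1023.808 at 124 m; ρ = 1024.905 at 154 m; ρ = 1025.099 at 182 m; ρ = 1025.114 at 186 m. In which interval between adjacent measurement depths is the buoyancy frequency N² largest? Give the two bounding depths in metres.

124–154 m

Compute the density gradient over each adjacent pair:
  124–154 m: Δρ/Δz = 1.097/30 = 0.037 kg m⁻⁴
  154–182 m: Δρ/Δz = 0.194/28 = 6.9 × 10⁻³ kg m⁻⁴
  182–186 m: Δρ/Δz = 0.015/4 = 3.7 × 10⁻³ kg m⁻⁴
The largest gradient is in the 124–154 m interval — the pycnocline.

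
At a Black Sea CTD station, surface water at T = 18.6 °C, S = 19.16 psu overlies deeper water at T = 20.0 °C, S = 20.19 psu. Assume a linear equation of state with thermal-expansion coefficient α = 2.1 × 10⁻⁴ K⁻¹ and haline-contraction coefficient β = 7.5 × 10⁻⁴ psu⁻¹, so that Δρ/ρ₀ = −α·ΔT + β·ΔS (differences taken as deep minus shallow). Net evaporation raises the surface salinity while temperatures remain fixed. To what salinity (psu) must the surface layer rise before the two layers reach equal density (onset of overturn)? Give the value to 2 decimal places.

19.80 psu

Neutral buoyancy requires −α(T_deep − T_surf) + β(S_deep − S_surf′) = 0.
S_surf′ = S_deep − (α/β)·ΔT = 20.19 − (2.1 × 10⁻⁴/7.5 × 10⁻⁴)·(+1.4) = 19.7980 psu.
Increase required: 19.7980 − 19.16 = 0.6380 psu.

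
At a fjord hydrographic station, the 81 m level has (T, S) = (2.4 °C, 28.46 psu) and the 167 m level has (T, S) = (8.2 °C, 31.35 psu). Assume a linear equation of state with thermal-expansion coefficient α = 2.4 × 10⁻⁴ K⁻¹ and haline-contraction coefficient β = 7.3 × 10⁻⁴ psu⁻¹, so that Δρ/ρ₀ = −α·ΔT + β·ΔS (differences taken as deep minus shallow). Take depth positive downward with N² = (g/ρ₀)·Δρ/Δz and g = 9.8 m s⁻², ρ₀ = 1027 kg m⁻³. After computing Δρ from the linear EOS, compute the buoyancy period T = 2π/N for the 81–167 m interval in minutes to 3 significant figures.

11.6 min

ΔT = +5.8 K, ΔS = +2.89 psu (deep − shallow).
Δρ/ρ₀ = −αΔT + βΔS = -1.392 × 10⁻³ + 2.1097 × 10⁻³ = 7.177 × 10⁻⁴, so Δρ ≈ 0.7371 kg m⁻³.
N² = (g/ρ₀)·Δρ/Δz = g·(Δρ/ρ₀)/Δz = 9.8 × 7.177 × 10⁻⁴ / 86 = 8.1784 × 10⁻⁵ s⁻².
N = √(8.1784 × 10⁻⁵) = 9.0435 × 10⁻³ rad s⁻¹ → T = 2π/N = 694.77 s = 11.579 min ≈ 11.6 min.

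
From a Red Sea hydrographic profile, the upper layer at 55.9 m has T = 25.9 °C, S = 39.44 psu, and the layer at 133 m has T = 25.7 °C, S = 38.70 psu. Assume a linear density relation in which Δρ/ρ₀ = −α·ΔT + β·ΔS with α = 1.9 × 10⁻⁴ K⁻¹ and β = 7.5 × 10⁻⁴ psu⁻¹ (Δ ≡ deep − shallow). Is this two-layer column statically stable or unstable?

unstable

ΔT = 25.7 − 25.9 = -0.2 K and ΔS = 38.70 − 39.44 = -0.74 psu (deep − shallow).
−αΔT = 3.80 × 10⁻⁵; βΔS = -5.55 × 10⁻⁴; sum Δρ/ρ₀ = -5.17 × 10⁻⁴.
Δρ/ρ₀ < 0, so Δρ < 0: deeper water is lighter → statically unstable; the column would overturn.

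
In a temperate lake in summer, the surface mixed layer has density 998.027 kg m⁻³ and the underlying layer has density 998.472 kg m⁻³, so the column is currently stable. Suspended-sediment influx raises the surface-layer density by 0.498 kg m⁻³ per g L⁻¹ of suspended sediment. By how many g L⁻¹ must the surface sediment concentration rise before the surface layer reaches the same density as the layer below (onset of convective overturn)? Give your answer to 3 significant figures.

Density deficit of the surface layer: 998.472 − 998.027 = 0.445 kg m⁻³.
Required change = 0.445 / 0.498 = 0.894 g L⁻¹.

0.894 g L⁻¹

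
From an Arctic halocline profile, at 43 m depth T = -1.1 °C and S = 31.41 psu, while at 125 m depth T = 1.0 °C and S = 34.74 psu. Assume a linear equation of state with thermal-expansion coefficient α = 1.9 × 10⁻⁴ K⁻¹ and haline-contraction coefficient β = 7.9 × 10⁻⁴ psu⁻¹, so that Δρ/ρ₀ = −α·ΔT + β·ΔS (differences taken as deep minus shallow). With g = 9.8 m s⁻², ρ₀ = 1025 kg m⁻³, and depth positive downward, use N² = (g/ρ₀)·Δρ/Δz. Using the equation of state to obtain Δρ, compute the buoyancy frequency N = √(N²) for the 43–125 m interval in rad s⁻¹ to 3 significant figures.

0.0163 rad s⁻¹

ΔT = +2.1 K, ΔS = +3.33 psu (deep − shallow).
Δρ/ρ₀ = −αΔT + βΔS = -3.99 × 10⁻⁴ + 2.6307 × 10⁻³ = 2.2317 × 10⁻³, so Δρ ≈ 2.287 kg m⁻³.
N² = (g/ρ₀)·Δρ/Δz = g·(Δρ/ρ₀)/Δz = 9.8 × 2.2317 × 10⁻³ / 82 = 2.6672 × 10⁻⁴ s⁻².
N = √(2.6672 × 10⁻⁴) = 0.016332 rad s⁻¹ ≈ 0.0163 rad s⁻¹.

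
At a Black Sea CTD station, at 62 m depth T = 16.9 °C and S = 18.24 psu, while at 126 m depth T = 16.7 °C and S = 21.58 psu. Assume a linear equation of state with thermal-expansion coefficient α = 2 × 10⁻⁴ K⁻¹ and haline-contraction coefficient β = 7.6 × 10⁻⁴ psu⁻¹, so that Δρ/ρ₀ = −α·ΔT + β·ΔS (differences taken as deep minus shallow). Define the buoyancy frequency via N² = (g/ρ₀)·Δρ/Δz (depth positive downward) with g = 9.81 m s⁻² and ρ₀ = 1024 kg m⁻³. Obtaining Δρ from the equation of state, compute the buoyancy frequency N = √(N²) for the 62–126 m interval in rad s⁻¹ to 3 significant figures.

0.0199 rad s⁻¹

ΔT = -0.2 K, ΔS = +3.34 psu (deep − shallow).
Δρ/ρ₀ = −αΔT + βΔS = 4.00 × 10⁻⁵ + 2.5384 × 10⁻³ = 2.5784 × 10⁻³, so Δρ ≈ 2.640 kg m⁻³.
N² = (g/ρ₀)·Δρ/Δz = g·(Δρ/ρ₀)/Δz = 9.81 × 2.5784 × 10⁻³ / 64 = 3.9522 × 10⁻⁴ s⁻².
N = √(3.9522 × 10⁻⁴) = 0.019880 rad s⁻¹ ≈ 0.0199 rad s⁻¹.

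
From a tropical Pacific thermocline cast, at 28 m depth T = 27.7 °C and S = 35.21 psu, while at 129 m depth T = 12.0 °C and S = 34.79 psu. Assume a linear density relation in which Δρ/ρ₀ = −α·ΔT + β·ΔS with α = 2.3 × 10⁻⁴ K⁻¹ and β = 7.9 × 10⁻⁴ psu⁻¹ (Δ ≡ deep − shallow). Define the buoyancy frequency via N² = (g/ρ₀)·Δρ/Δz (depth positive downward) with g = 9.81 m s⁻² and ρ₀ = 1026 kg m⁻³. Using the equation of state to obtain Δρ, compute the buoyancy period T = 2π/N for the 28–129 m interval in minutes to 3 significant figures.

5.87 min

ΔT = -15.7 K, ΔS = -0.42 psu (deep − shallow).
Δρ/ρ₀ = −αΔT + βΔS = 3.611 × 10⁻³ − 3.318 × 10⁻⁴ = 3.2792 × 10⁻³, so Δρ ≈ 3.364 kg m⁻³.
N² = (g/ρ₀)·Δρ/Δz = g·(Δρ/ρ₀)/Δz = 9.81 × 3.2792 × 10⁻³ / 101 = 3.1850 × 10⁻⁴ s⁻².
N = √(3.1850 × 10⁻⁴) = 0.017847 rad s⁻¹ → T = 2π/N = 352.06 s = 5.8677 min ≈ 5.87 min.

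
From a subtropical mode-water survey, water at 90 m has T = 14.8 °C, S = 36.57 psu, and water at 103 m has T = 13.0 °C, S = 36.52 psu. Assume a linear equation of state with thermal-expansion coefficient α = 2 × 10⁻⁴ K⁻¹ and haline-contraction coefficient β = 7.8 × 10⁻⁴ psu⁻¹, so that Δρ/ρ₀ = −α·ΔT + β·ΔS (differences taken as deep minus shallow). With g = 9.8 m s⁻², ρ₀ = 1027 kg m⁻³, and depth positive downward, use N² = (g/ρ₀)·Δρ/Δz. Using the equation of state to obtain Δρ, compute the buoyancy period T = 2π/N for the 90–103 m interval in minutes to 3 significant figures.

6.73 min

ΔT = -1.8 K, ΔS = -0.05 psu (deep − shallow).
Δρ/ρ₀ = −αΔT + βΔS = 3.60 × 10⁻⁴ − 3.90 × 10⁻⁵ = 3.21 × 10⁻⁴, so Δρ ≈ 0.3297 kg m⁻³.
N² = (g/ρ₀)·Δρ/Δz = g·(Δρ/ρ₀)/Δz = 9.8 × 3.21 × 10⁻⁴ / 13 = 2.4198 × 10⁻⁴ s⁻².
N = √(2.4198 × 10⁻⁴) = 0.015556 rad s⁻¹ → T = 2π/N = 403.91 s = 6.7318 min ≈ 6.73 min.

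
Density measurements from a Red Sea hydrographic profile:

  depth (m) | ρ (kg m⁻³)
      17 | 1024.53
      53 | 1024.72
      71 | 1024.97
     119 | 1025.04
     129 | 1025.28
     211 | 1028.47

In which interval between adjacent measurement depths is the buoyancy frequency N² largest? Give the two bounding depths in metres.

Compute the density gradient over each adjacent pair:
  17–53 m: Δρ/Δz = 0.19/36 = 5.3 × 10⁻³ kg m⁻⁴
  53–71 m: Δρ/Δz = 0.25/18 = 0.014 kg m⁻⁴
  71–119 m: Δρ/Δz = 0.07/48 = 1.5 × 10⁻³ kg m⁻⁴
  119–129 m: Δρ/Δz = 0.24/10 = 0.024 kg m⁻⁴
  129–211 m: Δρ/Δz = 3.19/82 = 0.039 kg m⁻⁴
The largest gradient is in the 129–211 m interval — the pycnocline.

129–211 m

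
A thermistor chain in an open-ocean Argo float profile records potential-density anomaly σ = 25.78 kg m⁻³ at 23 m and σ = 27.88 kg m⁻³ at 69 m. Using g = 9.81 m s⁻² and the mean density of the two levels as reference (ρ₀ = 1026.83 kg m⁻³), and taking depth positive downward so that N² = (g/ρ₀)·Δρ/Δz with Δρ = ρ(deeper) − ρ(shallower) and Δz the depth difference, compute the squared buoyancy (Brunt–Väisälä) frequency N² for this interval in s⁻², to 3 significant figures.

4.36 × 10⁻⁴ s⁻²

Δρ = 1027.88 − 1025.78 = 2.10 kg m⁻³ over Δz = 69 − 23 = 46 m.
N² = (9.81/1026.83) × (2.10/46) = 4.3615 × 10⁻⁴ s⁻² ≈ 4.36 × 10⁻⁴ s⁻².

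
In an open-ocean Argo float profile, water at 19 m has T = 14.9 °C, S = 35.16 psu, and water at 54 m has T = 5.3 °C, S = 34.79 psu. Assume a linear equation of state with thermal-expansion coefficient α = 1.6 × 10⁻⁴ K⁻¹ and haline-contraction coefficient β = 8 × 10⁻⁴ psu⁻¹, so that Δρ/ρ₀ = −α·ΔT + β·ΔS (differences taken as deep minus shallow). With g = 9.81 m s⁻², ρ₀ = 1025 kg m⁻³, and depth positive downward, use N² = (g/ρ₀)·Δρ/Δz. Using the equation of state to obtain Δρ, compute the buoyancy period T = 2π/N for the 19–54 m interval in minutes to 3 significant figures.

5.62 min

ΔT = -9.6 K, ΔS = -0.37 psu (deep − shallow).
Δρ/ρ₀ = −αΔT + βΔS = 1.536 × 10⁻³ − 2.96 × 10⁻⁴ = 1.24 × 10⁻³, so Δρ ≈ 1.271 kg m⁻³.
N² = (g/ρ₀)·Δρ/Δz = g·(Δρ/ρ₀)/Δz = 9.81 × 1.24 × 10⁻³ / 35 = 3.4755 × 10⁻⁴ s⁻².
N = √(3.4755 × 10⁻⁴) = 0.018643 rad s⁻¹ → T = 2π/N = 337.03 s = 5.6172 min ≈ 5.62 min.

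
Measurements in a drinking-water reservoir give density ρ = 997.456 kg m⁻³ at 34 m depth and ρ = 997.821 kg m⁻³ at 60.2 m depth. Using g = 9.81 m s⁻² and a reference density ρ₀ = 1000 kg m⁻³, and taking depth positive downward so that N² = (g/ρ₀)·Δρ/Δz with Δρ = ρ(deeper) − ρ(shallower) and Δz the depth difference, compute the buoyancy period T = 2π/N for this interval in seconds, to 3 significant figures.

Δρ = 997.821 − 997.456 = 0.365 kg m⁻³ over Δz = 60.2 − 34 = 26.2 m.
N² = (9.81/1000) × (0.365/26.2) = 1.3667 × 10⁻⁴ s⁻².
N = √(1.3667 × 10⁻⁴) = 0.011691 rad s⁻¹, so T = 2π/N = 537.44 s ≈ 537 s.

537 s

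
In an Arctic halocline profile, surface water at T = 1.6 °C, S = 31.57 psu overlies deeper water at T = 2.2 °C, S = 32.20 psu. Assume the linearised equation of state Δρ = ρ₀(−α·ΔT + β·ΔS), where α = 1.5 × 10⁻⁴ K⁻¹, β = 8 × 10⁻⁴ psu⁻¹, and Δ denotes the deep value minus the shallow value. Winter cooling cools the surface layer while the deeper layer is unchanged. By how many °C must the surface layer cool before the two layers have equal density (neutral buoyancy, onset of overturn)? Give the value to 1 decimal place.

2.8 °C

Neutral buoyancy requires Δρ = 0, i.e. −α(T_deep − T_surf′) + β(S_deep − S_surf) = 0.
T_surf′ = T_deep − (β/α)·ΔS = 2.2 − (8 × 10⁻⁴/1.5 × 10⁻⁴)·(+0.63) = -1.160 °C.
Cooling required: 1.6 − (-1.160) = 2.760 °C.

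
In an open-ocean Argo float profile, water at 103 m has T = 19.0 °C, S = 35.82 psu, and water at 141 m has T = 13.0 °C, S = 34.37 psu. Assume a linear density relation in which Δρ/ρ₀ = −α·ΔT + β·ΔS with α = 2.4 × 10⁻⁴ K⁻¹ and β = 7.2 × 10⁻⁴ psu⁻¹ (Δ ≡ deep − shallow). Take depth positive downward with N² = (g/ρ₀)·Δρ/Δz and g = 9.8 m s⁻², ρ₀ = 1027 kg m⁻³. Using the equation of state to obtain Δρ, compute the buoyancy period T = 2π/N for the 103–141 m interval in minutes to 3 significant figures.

10.4 min

ΔT = -6.0 K, ΔS = -1.45 psu (deep − shallow).
Δρ/ρ₀ = −αΔT + βΔS = 1.44 × 10⁻³ − 1.044 × 10⁻³ = 3.96 × 10⁻⁴, so Δρ ≈ 0.4067 kg m⁻³.
N² = (g/ρ₀)·Δρ/Δz = g·(Δρ/ρ₀)/Δz = 9.8 × 3.96 × 10⁻⁴ / 38 = 1.0213 × 10⁻⁴ s⁻².
N = √(1.0213 × 10⁻⁴) = 0.010106 rad s⁻¹ → T = 2π/N = 621.73 s = 10.362 min ≈ 10.4 min.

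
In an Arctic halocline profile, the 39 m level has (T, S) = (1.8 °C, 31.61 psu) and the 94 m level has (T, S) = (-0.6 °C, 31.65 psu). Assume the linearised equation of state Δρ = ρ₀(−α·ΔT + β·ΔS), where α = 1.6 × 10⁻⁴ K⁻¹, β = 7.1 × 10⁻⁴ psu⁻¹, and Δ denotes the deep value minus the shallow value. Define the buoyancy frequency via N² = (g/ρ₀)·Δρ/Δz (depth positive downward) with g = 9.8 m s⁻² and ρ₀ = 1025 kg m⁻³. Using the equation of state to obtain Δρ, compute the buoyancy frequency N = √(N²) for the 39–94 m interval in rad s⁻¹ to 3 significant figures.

8.57 × 10⁻³ rad s⁻¹

ΔT = -2.4 K, ΔS = +0.04 psu (deep − shallow).
Δρ/ρ₀ = −αΔT + βΔS = 3.84 × 10⁻⁴ + 2.84 × 10⁻⁵ = 4.124 × 10⁻⁴, so Δρ ≈ 0.4227 kg m⁻³.
N² = (g/ρ₀)·Δρ/Δz = g·(Δρ/ρ₀)/Δz = 9.8 × 4.124 × 10⁻⁴ / 55 = 7.3482 × 10⁻⁵ s⁻².
N = √(7.3482 × 10⁻⁵) = 8.5722 × 10⁻³ rad s⁻¹ ≈ 8.57 × 10⁻³ rad s⁻¹.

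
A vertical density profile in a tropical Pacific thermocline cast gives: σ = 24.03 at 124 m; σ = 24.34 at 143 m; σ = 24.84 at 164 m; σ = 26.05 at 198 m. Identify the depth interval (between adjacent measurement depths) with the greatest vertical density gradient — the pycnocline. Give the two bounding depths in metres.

164–198 m

Compute the density gradient over each adjacent pair:
  124–143 m: Δρ/Δz = 0.31/19 = 0.016 kg m⁻⁴
  143–164 m: Δρ/Δz = 0.50/21 = 0.024 kg m⁻⁴
  164–198 m: Δρ/Δz = 1.21/34 = 0.036 kg m⁻⁴
The largest gradient is in the 164–198 m interval — the pycnocline.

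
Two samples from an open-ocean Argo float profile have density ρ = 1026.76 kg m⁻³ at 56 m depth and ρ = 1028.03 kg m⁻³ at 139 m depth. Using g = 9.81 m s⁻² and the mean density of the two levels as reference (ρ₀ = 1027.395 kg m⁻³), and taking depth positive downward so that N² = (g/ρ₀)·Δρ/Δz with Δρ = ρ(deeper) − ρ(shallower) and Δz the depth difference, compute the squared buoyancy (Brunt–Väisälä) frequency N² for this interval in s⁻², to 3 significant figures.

1.46 × 10⁻⁴ s⁻²

Δρ = 1028.03 − 1026.76 = 1.27 kg m⁻³ over Δz = 139 − 56 = 83 m.
N² = (9.81/1027.395) × (1.27/83) = 1.4610 × 10⁻⁴ s⁻² ≈ 1.46 × 10⁻⁴ s⁻².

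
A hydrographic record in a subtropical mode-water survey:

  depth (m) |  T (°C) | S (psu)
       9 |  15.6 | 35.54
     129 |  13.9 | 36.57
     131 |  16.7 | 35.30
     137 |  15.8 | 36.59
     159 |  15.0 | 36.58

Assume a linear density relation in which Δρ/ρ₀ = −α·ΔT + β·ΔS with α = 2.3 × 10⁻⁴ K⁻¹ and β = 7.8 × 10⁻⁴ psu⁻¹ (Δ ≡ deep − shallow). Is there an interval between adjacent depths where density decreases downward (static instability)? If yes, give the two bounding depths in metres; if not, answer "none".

Evaluate Δρ/ρ₀ = −αΔT + βΔS across each adjacent pair:
  9–129 m: −αΔT+βΔS = −(2.3 × 10⁻⁴)(-1.7)+(7.8 × 10⁻⁴)(+1.03) = 1.2 × 10⁻³ → stable
  129–131 m: −αΔT+βΔS = −(2.3 × 10⁻⁴)(+2.8)+(7.8 × 10⁻⁴)(-1.27) = -1.6 × 10⁻³ → UNSTABLE
  131–137 m: −αΔT+βΔS = −(2.3 × 10⁻⁴)(-0.9)+(7.8 × 10⁻⁴)(+1.29) = 1.2 × 10⁻³ → stable
  137–159 m: −αΔT+βΔS = −(2.3 × 10⁻⁴)(-0.8)+(7.8 × 10⁻⁴)(-0.01) = 1.8 × 10⁻⁴ → stable
The 129–131 m interval has Δρ < 0: lighter water underlies denser water.

129–131 m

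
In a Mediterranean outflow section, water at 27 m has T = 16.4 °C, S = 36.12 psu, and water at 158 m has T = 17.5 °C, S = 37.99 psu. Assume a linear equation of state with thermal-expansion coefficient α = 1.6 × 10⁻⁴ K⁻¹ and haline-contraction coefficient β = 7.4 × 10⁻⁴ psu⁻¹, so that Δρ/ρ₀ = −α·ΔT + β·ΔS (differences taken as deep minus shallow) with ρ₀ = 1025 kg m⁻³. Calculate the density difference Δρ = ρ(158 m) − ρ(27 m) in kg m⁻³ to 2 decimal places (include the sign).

+1.24 kg m⁻³

ΔT = +1.1 K, ΔS = +1.87 psu (deep − shallow).
Δρ/ρ₀ = −(1.6 × 10⁻⁴)(+1.1) + (7.4 × 10⁻⁴)(+1.87) = 1.2078 × 10⁻³.
Δρ = 1025 × (1.2078 × 10⁻³) = +1.24 kg m⁻³.
Positive Δρ: denser below, stable.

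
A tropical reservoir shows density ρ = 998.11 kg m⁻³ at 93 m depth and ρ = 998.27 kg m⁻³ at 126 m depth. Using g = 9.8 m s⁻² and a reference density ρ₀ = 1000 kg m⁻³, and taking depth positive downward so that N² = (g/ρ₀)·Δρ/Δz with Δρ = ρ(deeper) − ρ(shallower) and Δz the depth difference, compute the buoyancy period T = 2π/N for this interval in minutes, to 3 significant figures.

15.2 min

Δρ = 998.27 − 998.11 = 0.16 kg m⁻³ over Δz = 126 − 93 = 33 m.
N² = (9.8/1000) × (0.16/33) = 4.7515 × 10⁻⁵ s⁻².
N = √(4.7515 × 10⁻⁵) = 6.8931 × 10⁻³ rad s⁻¹, so T = 2π/N = 911.52 s = 15.192 min ≈ 15.2 min.
A positive N² confirms static stability across the interval.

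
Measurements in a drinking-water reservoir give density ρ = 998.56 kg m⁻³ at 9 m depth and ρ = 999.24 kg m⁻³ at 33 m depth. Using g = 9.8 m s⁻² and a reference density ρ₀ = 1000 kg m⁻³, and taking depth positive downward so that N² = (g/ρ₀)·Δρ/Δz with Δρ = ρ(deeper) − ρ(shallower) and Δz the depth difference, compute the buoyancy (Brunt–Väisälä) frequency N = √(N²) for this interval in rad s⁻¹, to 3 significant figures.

Δρ = 999.24 − 998.56 = 0.68 kg m⁻³ over Δz = 33 − 9 = 24 m.
N² = (9.8/1000) × (0.68/24) = 2.7767 × 10⁻⁴ s⁻².
N = √(2.7767 × 10⁻⁴) = 0.016663 rad s⁻¹ ≈ 0.0167 rad s⁻¹.

0.0167 rad s⁻¹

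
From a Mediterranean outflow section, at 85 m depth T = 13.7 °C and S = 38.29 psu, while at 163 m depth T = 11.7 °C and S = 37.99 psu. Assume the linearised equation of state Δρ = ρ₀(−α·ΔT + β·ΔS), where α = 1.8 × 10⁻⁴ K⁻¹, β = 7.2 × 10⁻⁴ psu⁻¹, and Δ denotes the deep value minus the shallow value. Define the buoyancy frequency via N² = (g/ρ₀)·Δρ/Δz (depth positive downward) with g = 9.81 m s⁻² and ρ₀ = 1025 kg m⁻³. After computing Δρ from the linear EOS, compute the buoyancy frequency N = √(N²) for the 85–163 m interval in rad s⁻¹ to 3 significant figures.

4.26 × 10⁻³ rad s⁻¹

ΔT = -2.0 K, ΔS = -0.30 psu (deep − shallow).
Δρ/ρ₀ = −αΔT + βΔS = 3.60 × 10⁻⁴ − 2.16 × 10⁻⁴ = 1.44 × 10⁻⁴, so Δρ ≈ 0.1476 kg m⁻³.
N² = (g/ρ₀)·Δρ/Δz = g·(Δρ/ρ₀)/Δz = 9.81 × 1.44 × 10⁻⁴ / 78 = 1.8111 × 10⁻⁵ s⁻².
N = √(1.8111 × 10⁻⁵) = 4.2557 × 10⁻³ rad s⁻¹ ≈ 4.26 × 10⁻³ rad s⁻¹.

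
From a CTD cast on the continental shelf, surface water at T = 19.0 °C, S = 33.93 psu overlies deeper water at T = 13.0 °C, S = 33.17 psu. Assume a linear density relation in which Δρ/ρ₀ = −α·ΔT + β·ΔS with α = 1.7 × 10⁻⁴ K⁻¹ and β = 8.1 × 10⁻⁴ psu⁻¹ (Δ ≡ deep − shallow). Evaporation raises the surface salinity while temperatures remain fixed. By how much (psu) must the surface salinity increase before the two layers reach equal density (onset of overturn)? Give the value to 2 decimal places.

0.50 psu

Neutral buoyancy requires −α(T_deep − T_surf) + β(S_deep − S_surf′) = 0.
S_surf′ = S_deep − (α/β)·ΔT = 33.17 − (1.7 × 10⁻⁴/8.1 × 10⁻⁴)·(-6.0) = 34.4293 psu.
Increase required: 34.4293 − 33.93 = 0.4993 psu.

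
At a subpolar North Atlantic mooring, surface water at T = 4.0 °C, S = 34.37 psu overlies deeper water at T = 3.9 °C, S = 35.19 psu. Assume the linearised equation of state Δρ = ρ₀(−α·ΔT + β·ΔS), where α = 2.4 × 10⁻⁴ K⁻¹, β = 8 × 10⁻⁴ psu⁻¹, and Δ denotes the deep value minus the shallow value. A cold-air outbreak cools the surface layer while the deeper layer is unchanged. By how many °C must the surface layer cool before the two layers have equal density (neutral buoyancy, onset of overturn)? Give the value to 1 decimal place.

2.8 °C

Neutral buoyancy requires Δρ = 0, i.e. −α(T_deep − T_surf′) + β(S_deep − S_surf) = 0.
T_surf′ = T_deep − (β/α)·ΔS = 3.9 − (8 × 10⁻⁴/2.4 × 10⁻⁴)·(+0.82) = 1.167 °C.
Cooling required: 4.0 − (1.167) = 2.833 °C.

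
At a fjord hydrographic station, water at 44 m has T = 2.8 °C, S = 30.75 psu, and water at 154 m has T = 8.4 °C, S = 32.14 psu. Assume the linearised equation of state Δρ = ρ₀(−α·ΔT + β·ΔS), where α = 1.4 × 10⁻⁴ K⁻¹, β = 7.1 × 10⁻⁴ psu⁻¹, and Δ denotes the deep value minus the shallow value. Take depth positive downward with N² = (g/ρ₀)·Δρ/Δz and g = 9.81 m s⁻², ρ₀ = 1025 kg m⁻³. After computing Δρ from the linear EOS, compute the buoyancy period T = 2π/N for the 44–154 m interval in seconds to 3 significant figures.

1.48 × 10³ s

ΔT = +5.6 K, ΔS = +1.39 psu (deep − shallow).
Δρ/ρ₀ = −αΔT + βΔS = -7.84 × 10⁻⁴ + 9.869 × 10⁻⁴ = 2.029 × 10⁻⁴, so Δρ ≈ 0.2080 kg m⁻³.
N² = (g/ρ₀)·Δρ/Δz = g·(Δρ/ρ₀)/Δz = 9.81 × 2.029 × 10⁻⁴ / 110 = 1.8095 × 10⁻⁵ s⁻².
N = √(1.8095 × 10⁻⁵) = 4.2538 × 10⁻³ rad s⁻¹ → T = 2π/N = 1.4771 × 10³ s ≈ 1.48 × 10³ s.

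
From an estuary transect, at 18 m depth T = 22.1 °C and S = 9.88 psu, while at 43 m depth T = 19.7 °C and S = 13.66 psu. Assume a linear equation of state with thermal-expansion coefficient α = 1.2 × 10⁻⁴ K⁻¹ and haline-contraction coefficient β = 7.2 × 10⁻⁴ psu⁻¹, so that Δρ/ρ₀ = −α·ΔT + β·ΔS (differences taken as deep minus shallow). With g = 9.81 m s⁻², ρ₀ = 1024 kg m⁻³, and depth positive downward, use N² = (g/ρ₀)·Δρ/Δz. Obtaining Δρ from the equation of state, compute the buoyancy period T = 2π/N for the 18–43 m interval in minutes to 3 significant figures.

ΔT = -2.4 K, ΔS = +3.78 psu (deep − shallow).
Δρ/ρ₀ = −αΔT + βΔS = 2.88 × 10⁻⁴ + 2.7216 × 10⁻³ = 3.0096 × 10⁻³, so Δρ ≈ 3.082 kg m⁻³.
N² = (g/ρ₀)·Δρ/Δz = g·(Δρ/ρ₀)/Δz = 9.81 × 3.0096 × 10⁻³ / 25 = 1.1810 × 10⁻³ s⁻².
N = √(1.1810 × 10⁻³) = 0.034366 rad s⁻¹ → T = 2π/N = 182.83 s = 3.0472 min ≈ 3.05 min.

3.05 min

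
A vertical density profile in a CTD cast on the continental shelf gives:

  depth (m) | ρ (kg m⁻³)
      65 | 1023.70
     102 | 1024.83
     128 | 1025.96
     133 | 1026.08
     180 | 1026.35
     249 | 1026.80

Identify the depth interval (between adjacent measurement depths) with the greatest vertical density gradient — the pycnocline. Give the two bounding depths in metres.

102–128 m

Compute the density gradient over each adjacent pair:
  65–102 m: Δρ/Δz = 1.13/37 = 0.031 kg m⁻⁴
  102–128 m: Δρ/Δz = 1.13/26 = 0.043 kg m⁻⁴
  128–133 m: Δρ/Δz = 0.12/5 = 0.024 kg m⁻⁴
  133–180 m: Δρ/Δz = 0.27/47 = 5.7 × 10⁻³ kg m⁻⁴
  180–249 m: Δρ/Δz = 0.45/69 = 6.5 × 10⁻³ kg m⁻⁴
The largest gradient is in the 102–128 m interval — the pycnocline.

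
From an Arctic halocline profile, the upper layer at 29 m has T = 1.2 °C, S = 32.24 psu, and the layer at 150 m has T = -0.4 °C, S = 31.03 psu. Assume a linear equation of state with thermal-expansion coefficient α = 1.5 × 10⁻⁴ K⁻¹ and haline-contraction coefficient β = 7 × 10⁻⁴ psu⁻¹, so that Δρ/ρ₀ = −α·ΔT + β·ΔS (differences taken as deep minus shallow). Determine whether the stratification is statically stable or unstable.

ΔT = -0.4 − 1.2 = -1.6 K and ΔS = 31.03 − 32.24 = -1.21 psu (deep − shallow).
−αΔT = 2.40 × 10⁻⁴; βΔS = -8.47 × 10⁻⁴; sum Δρ/ρ₀ = -6.07 × 10⁻⁴.
Δρ/ρ₀ < 0, so Δρ < 0: deeper water is lighter → statically unstable; the column would overturn.

unstable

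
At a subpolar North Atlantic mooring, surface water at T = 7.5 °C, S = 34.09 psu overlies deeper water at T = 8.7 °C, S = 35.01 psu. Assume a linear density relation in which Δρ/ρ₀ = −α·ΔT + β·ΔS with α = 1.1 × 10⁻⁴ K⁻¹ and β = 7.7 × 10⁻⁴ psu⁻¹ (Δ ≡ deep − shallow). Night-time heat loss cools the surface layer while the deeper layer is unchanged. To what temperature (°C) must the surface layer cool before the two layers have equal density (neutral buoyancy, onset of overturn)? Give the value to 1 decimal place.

Neutral buoyancy requires Δρ = 0, i.e. −α(T_deep − T_surf′) + β(S_deep − S_surf) = 0.
T_surf′ = T_deep − (β/α)·ΔS = 8.7 − (7.7 × 10⁻⁴/1.1 × 10⁻⁴)·(+0.92) = 2.260 °C.
Cooling required: 7.5 − (2.260) = 5.240 °C.

2.3 °C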